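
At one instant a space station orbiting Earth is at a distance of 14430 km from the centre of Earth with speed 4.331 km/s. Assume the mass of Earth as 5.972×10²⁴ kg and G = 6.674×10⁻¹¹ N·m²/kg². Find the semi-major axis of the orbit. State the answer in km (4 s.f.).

μ = GM = 6.674×10⁻¹¹ × 5.972×10²⁴ = 3.986×10¹⁴ m³/s².
r = 1.443×10⁷ m.
Vis-viva rearranged: 1/a = 2/r − v²/μ = 1.386×10⁻⁷ − 4.706×10⁻⁸ = 9.154×10⁻⁸ m⁻¹.
a = 1.092×10⁷ m = 10924 km.

a ≈ 10920 km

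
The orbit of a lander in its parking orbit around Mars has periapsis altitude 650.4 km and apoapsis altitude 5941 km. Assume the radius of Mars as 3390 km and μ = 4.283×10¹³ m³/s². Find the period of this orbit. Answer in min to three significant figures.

r_p = 3390 + 650.4 = 4040.4 km = 4.0404×10⁶ m.
r_a = 3390 + 5941 = 9331.0 km = 9.3310×10⁶ m.
Semi-major axis a = (r_p + r_a)/2 = (4040.4 + 9331.0)/2 = 6685.7 km = 6.686×10⁶ m.
By Kepler's third law T = 2π√(a³/μ) = 2π × 2.641×10³ = 1.660×10⁴ s.
= 276.6 min.

T ≈ 277 min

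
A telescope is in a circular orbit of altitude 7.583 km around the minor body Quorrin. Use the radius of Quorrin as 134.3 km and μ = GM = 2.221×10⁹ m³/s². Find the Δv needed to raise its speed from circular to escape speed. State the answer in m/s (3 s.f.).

Δv ≈ 51.8 m/s

r = 134.3 + 7.583 = 141.88 km = 1.4188×10⁵ m.
Circular speed v_c = √(μ/r) = 125.1 m/s.
Escape speed v_esc = √(2μ/r) = √2 × v_c = 176.9 m/s.
Δv = v_esc − v_c = 51.82 m/s.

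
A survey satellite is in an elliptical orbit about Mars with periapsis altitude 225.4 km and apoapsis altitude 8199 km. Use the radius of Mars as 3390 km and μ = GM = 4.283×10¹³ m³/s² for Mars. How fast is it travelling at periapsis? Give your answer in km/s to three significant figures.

v ≈ 4.25 km/s

r_p = 3390 + 225.4 = 3615.4 km = 3.6154×10⁶ m.
r_a = 3390 + 8199 = 11589 km = 1.1589×10⁷ m.
Semi-major axis a = (r_p + r_a)/2 = 7602.2 km = 7.602×10⁶ m.
Vis-viva: v² = μ(2/r − 1/a) = 4.283×10¹³ × (5.532×10⁻⁷ − 1.315×10⁻⁷) = 1.806×10⁷ m²/s².
v = 4250 m/s = 4.250 km/s.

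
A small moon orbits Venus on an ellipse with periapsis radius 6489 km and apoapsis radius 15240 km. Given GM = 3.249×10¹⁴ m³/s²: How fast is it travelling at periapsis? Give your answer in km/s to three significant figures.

Semi-major axis a = (r_p + r_a)/2 = 10864 km = 1.086×10⁷ m.
Vis-viva: v² = μ(2/r − 1/a) = 3.249×10¹⁴ × (3.082×10⁻⁷ − 9.204×10⁻⁸) = 7.023×10⁷ m²/s².
v = 8381 m/s = 8.381 km/s.

v ≈ 8.38 km/s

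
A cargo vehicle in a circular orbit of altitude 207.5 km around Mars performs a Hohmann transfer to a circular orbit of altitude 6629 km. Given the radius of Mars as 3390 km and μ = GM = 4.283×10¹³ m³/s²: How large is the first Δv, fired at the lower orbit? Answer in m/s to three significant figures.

r₁ = 3390 + 207.5 = 3597.5 km = 3.5975×10⁶ m.
r₂ = 3390 + 6629 = 10019 km = 1.0019×10⁷ m.
Transfer ellipse a_t = (r₁ + r₂)/2 = 6.808×10⁶ m.
At r₁: circular v_c1 = √(μ/r₁) = 3450 m/s; transfer-periapsis v_p = √[μ(2/r₁ − 1/a_t)] = 4186 m/s.
Δv₁ = v_p − v_c1 = 735.3 m/s.

Δv ≈ 735 m/s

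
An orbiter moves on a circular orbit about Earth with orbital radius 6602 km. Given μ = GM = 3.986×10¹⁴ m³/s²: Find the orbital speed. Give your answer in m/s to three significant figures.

v ≈ 7770 m/s

r = 6602 km = 6.602×10⁶ m.
For a circular orbit v = √(μ/r) = √(3.986×10¹⁴ / 6.602×10⁶) = √(6.038×10⁷) = 7770 m/s.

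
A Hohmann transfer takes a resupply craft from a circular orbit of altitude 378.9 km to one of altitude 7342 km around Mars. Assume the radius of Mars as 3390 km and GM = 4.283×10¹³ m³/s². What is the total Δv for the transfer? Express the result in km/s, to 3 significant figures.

Δv_total ≈ 1.29 km/s

r₁ = 3390 + 378.9 = 3768.9 km = 3.7689×10⁶ m.
r₂ = 3390 + 7342 = 10732 km = 1.0732×10⁷ m.
Transfer ellipse a_t = (r₁ + r₂)/2 = 7.250×10⁶ m.
At r₁: circular v_c1 = √(μ/r₁) = 3371 m/s; transfer-periapsis v_p = √[μ(2/r₁ − 1/a_t)] = 4101 m/s.
Δv₁ = v_p − v_c1 = 730.3 m/s.
At r₂: circular v_c2 = √(μ/r₂) = 1998 m/s; transfer-apoapsis v_a = √[μ(2/r₂ − 1/a_t)] = 1440 m/s.
Δv₂ = v_c2 − v_a = 557.4 m/s.
Total Δv = Δv₁ + Δv₂ = 1288 m/s = 1.288 km/s.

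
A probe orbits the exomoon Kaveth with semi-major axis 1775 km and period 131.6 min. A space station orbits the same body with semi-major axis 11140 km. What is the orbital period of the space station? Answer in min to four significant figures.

T₂ ≈ 2069 min

Kepler's third law: T² ∝ a³, so T₂ = T₁ (a₂/a₁)^(3/2).
a₂/a₁ = 6.276, (a₂/a₁)^(3/2) = 15.72.
T₂ = 131.6 × 15.72 = 2069 min.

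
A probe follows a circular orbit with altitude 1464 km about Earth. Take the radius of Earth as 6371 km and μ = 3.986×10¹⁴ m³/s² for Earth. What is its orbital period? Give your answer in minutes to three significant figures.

T ≈ 115 minutes

r = 6371 + 1464 = 7835.0 km = 7.8350×10⁶ m.
Kepler's third law: T = 2π√(r³/μ) = 2π√((7.835×10⁶)³ / 3.986×10¹⁴).
r³/μ = 1.207×10⁶ s², so T = 2π × 1.098×10³ = 6.902×10³ s.
Converting: 6.902×10³ s ÷ 60.00 = 115.0 minutes.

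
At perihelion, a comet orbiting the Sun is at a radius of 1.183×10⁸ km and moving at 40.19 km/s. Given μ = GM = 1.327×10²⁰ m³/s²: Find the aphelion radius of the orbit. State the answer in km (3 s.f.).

r_p = 1.183×10¹¹ m.
Specific energy ε = v²/2 − μ/r = -3.141×10⁸ J/kg, so a = −μ/(2ε) = 2.112×10¹¹ m.
The apsides satisfy r_p + r_a = 2a, so the aphelion radius is 2a − r_p = 3.042×10¹¹ m = 3.0417×10⁸ km.

aphelion radius ≈ 3.04×10⁸ km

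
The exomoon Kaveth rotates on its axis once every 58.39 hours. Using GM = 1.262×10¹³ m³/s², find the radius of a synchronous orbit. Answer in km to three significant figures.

T = 58.39 hours = 2.102×10⁵ s.
A synchronous orbit has period T, so by Kepler's third law a = (μT²/4π²)^(1/3).
μT²/4π² = 1.262×10¹³ × (2.102×10⁵)² / 39.48 = 1.412×10²² m³.
a = 2.417×10⁷ m = 24173 km.

r_sync ≈ 24200 km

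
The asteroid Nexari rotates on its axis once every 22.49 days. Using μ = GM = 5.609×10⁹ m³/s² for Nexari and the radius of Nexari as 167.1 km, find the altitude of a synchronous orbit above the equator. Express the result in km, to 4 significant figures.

T = 22.49 days = 1.943×10⁶ s.
A synchronous orbit has period T, so by Kepler's third law a = (μT²/4π²)^(1/3).
μT²/4π² = 5.609×10⁹ × (1.943×10⁶)² / 39.48 = 5.365×10²⁰ m³.
a = 8.125×10⁶ m = 8125.4 km.
Altitude h = a − R = 8125.4 − 167.1 = 7958.3 km.

h_sync ≈ 7958 km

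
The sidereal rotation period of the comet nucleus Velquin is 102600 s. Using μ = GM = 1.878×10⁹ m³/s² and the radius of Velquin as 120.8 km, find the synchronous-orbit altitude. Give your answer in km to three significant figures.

A synchronous orbit has period T, so by Kepler's third law a = (μT²/4π²)^(1/3).
μT²/4π² = 1.878×10⁹ × (1.026×10⁵)² / 39.48 = 5.008×10¹⁷ m³.
a = 7.941×10⁵ m = 794.10 km.
Altitude h = a − R = 794.10 − 120.8 = 673.30 km.

h_sync ≈ 673 km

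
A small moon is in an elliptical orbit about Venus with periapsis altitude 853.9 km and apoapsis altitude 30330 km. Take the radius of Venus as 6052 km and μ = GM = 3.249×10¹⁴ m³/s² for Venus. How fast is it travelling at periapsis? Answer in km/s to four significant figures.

r_p = 6052 + 853.9 = 6905.9 km = 6.9059×10⁶ m.
r_a = 6052 + 30330 = 36382 km = 3.6382×10⁷ m.
Semi-major axis a = (r_p + r_a)/2 = 21644 km = 2.164×10⁷ m.
Vis-viva: v² = μ(2/r − 1/a) = 3.249×10¹⁴ × (2.896×10⁻⁷ − 4.620×10⁻⁸) = 7.908×10⁷ m²/s².
v = 8893 m/s = 8.893 km/s.

v ≈ 8.893 km/s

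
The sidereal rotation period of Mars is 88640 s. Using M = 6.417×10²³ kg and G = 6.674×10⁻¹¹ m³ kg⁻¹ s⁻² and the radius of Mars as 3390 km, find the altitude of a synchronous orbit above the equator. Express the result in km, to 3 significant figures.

μ = GM = 6.674×10⁻¹¹ × 6.417×10²³ = 4.283×10¹³ m³/s².
A synchronous orbit has period T, so by Kepler's third law a = (μT²/4π²)^(1/3).
μT²/4π² = 4.283×10¹³ × (8.864×10⁴)² / 39.48 = 8.524×10²¹ m³.
a = 2.043×10⁷ m = 20427 km.
Altitude h = a − R = 20427 − 3390 = 17037 km.

h_sync ≈ 17000 km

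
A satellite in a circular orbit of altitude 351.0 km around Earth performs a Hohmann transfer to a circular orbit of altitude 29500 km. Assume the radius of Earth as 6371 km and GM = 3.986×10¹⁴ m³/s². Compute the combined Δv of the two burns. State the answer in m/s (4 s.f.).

Δv_total ≈ 3754 m/s

r₁ = 6371 + 351.0 = 6722.0 km = 6.7220×10⁶ m.
r₂ = 6371 + 29500 = 35871 km = 3.5871×10⁷ m.
Transfer ellipse a_t = (r₁ + r₂)/2 = 2.130×10⁷ m.
At r₁: circular v_c1 = √(μ/r₁) = 7701 m/s; transfer-perigee v_p = √[μ(2/r₁ − 1/a_t)] = 9994 m/s.
Δv₁ = v_p − v_c1 = 2293 m/s.
At r₂: circular v_c2 = √(μ/r₂) = 3333 m/s; transfer-apogee v_a = √[μ(2/r₂ − 1/a_t)] = 1873 m/s.
Δv₂ = v_c2 − v_a = 1461 m/s.
Total Δv = Δv₁ + Δv₂ = 3754 m/s.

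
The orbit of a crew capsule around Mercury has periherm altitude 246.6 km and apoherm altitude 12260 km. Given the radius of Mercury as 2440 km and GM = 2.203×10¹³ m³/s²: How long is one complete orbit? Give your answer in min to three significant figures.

r_p = 2440 + 246.6 = 2686.6 km = 2.6866×10⁶ m.
r_a = 2440 + 12260 = 14700 km = 1.4700×10⁷ m.
Semi-major axis a = (r_p + r_a)/2 = (2686.6 + 14700)/2 = 8693.3 km = 8.693×10⁶ m.
By Kepler's third law T = 2π√(a³/μ) = 2π × 5.461×10³ = 3.431×10⁴ s.
= 571.9 min.

T ≈ 572 min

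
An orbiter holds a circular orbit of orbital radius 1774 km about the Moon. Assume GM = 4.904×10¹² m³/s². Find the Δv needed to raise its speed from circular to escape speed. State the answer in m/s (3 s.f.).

r = 1774 km = 1.774×10⁶ m.
Circular speed v_c = √(μ/r) = 1663 m/s.
Escape speed v_esc = √(2μ/r) = √2 × v_c = 2351 m/s.
Δv = v_esc − v_c = 688.7 m/s.

Δv ≈ 689 m/s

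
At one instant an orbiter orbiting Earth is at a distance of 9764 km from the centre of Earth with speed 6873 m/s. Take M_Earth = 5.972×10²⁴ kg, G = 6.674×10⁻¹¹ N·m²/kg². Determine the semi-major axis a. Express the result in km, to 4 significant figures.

a ≈ 11590 km

μ = GM = 6.674×10⁻¹¹ × 5.972×10²⁴ = 3.986×10¹⁴ m³/s².
r = 9.764×10⁶ m.
Specific orbital energy ε = v²/2 − μ/r = (6873)²/2 − 3.986×10¹⁴/9.764×10⁶ = -1.720×10⁷ J/kg.
Since ε = −μ/(2a), a = −μ/(2ε) = 1.159×10⁷ m = 11585 km.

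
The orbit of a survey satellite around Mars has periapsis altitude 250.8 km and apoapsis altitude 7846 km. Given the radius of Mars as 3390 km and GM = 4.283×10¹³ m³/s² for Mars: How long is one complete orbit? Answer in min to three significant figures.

T ≈ 325 min

r_p = 3390 + 250.8 = 3640.8 km = 3.6408×10⁶ m.
r_a = 3390 + 7846 = 11236 km = 1.1236×10⁷ m.
Semi-major axis a = (r_p + r_a)/2 = (3640.8 + 11236)/2 = 7438.4 km = 7.438×10⁶ m.
By Kepler's third law T = 2π√(a³/μ) = 2π × 3.100×10³ = 1.948×10⁴ s.
= 324.6 min.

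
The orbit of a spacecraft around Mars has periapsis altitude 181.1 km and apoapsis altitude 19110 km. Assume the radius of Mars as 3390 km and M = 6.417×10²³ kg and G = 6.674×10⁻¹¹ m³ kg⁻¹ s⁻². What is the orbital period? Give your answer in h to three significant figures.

T ≈ 12.6 h

μ = GM = 6.674×10⁻¹¹ × 6.417×10²³ = 4.283×10¹³ m³/s².
r_p = 3390 + 181.1 = 3571.1 km = 3.5711×10⁶ m.
r_a = 3390 + 19110 = 22500 km = 2.2500×10⁷ m.
Semi-major axis a = (r_p + r_a)/2 = (3571.1 + 22500)/2 = 13036 km = 1.304×10⁷ m.
By Kepler's third law T = 2π√(a³/μ) = 2π × 7.192×10³ = 4.519×10⁴ s.
= 12.55 h.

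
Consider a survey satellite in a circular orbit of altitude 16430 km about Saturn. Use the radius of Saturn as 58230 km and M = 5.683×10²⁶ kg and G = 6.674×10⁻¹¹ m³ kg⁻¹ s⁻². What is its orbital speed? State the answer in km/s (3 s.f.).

μ = GM = 6.674×10⁻¹¹ × 5.683×10²⁶ = 3.793×10¹⁶ m³/s².
r = 58230 + 16430 = 74660 km = 7.4660×10⁷ m.
For a circular orbit v = √(μ/r) = √(3.793×10¹⁶ / 7.466×10⁷) = √(5.080×10⁸) = 22540 m/s.
That is 22.54 km/s.

v ≈ 22.5 km/s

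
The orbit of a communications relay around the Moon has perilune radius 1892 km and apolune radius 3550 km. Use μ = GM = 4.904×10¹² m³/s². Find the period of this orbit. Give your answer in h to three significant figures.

T ≈ 3.54 h

Semi-major axis a = (r_p + r_a)/2 = (1892.0 + 3550.0)/2 = 2721.0 km = 2.721×10⁶ m.
By Kepler's third law T = 2π√(a³/μ) = 2π × 2.027×10³ = 1.273×10⁴ s.
= 3.537 h.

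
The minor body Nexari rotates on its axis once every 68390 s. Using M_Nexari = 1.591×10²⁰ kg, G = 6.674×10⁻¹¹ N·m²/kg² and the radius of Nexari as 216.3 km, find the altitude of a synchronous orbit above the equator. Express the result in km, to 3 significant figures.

h_sync ≈ 863 km

μ = GM = 6.674×10⁻¹¹ × 1.591×10²⁰ = 1.062×10¹⁰ m³/s².
A synchronous orbit has period T, so by Kepler's third law a = (μT²/4π²)^(1/3).
μT²/4π² = 1.062×10¹⁰ × (6.839×10⁴)² / 39.48 = 1.258×10¹⁸ m³.
a = 1.080×10⁶ m = 1079.5 km.
Altitude h = a − R = 1079.5 − 216.3 = 863.21 km.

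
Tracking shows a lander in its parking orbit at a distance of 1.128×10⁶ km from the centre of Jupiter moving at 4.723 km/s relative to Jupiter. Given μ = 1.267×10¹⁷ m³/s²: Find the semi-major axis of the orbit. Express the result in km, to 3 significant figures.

r = 1.128×10⁹ m.
Vis-viva rearranged: 1/a = 2/r − v²/μ = 1.773×10⁻⁹ − 1.761×10⁻¹⁰ = 1.597×10⁻⁹ m⁻¹.
a = 6.262×10⁸ m = 6.2618×10⁵ km.

a ≈ 6.26×10⁵ km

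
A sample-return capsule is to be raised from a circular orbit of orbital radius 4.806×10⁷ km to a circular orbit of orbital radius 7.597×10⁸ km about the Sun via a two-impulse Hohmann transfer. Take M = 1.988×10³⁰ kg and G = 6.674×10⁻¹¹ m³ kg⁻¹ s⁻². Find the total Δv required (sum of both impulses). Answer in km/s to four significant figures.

μ = GM = 6.674×10⁻¹¹ × 1.988×10³⁰ = 1.327×10²⁰ m³/s².
r₁ = 4.806×10⁷ km = 4.806×10¹⁰ m.
r₂ = 7.597×10⁸ km = 7.597×10¹¹ m.
Transfer ellipse a_t = (r₁ + r₂)/2 = 4.039×10¹¹ m.
At r₁: circular v_c1 = √(μ/r₁) = 52540 m/s; transfer-perihelion v_p = √[μ(2/r₁ − 1/a_t)] = 72060 m/s.
Δv₁ = v_p − v_c1 = 19520 m/s.
At r₂: circular v_c2 = √(μ/r₂) = 13220 m/s; transfer-aphelion v_a = √[μ(2/r₂ − 1/a_t)] = 4559 m/s.
Δv₂ = v_c2 − v_a = 8657 m/s.
Total Δv = Δv₁ + Δv₂ = 28180 m/s = 28.18 km/s.

Δv_total ≈ 28.18 km/s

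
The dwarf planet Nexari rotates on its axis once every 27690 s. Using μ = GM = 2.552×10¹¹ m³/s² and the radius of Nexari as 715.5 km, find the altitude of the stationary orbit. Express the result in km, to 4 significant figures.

A synchronous orbit has period T, so by Kepler's third law a = (μT²/4π²)^(1/3).
μT²/4π² = 2.552×10¹¹ × (2.769×10⁴)² / 39.48 = 4.956×10¹⁸ m³.
a = 1.705×10⁶ m = 1705.0 km.
Altitude h = a − R = 1705.0 − 715.5 = 989.49 km.

h_sync ≈ 989.5 km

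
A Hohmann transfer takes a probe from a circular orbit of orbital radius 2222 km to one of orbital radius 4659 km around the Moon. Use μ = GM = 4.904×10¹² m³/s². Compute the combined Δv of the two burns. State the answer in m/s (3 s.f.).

r₁ = 2222 km = 2.222×10⁶ m.
r₂ = 4659 km = 4.659×10⁶ m.
Transfer ellipse a_t = (r₁ + r₂)/2 = 3.440×10⁶ m.
At r₁: circular v_c1 = √(μ/r₁) = 1486 m/s; transfer-perilune v_p = √[μ(2/r₁ − 1/a_t)] = 1729 m/s.
Δv₁ = v_p − v_c1 = 243.2 m/s.
At r₂: circular v_c2 = √(μ/r₂) = 1026 m/s; transfer-apolune v_a = √[μ(2/r₂ − 1/a_t)] = 824.5 m/s.
Δv₂ = v_c2 − v_a = 201.5 m/s.
Total Δv = Δv₁ + Δv₂ = 444.6 m/s.

Δv_total ≈ 445 m/s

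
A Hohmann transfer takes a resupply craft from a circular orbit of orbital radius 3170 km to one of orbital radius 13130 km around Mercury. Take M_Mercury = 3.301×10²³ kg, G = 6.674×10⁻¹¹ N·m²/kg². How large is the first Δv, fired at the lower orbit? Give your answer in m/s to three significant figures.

Δv ≈ 710 m/s

μ = GM = 6.674×10⁻¹¹ × 3.301×10²³ = 2.203×10¹³ m³/s².
r₁ = 3170 km = 3.170×10⁶ m.
r₂ = 13130 km = 1.313×10⁷ m.
Transfer ellipse a_t = (r₁ + r₂)/2 = 8.150×10⁶ m.
At r₁: circular v_c1 = √(μ/r₁) = 2636 m/s; transfer-periherm v_p = √[μ(2/r₁ − 1/a_t)] = 3346 m/s.
Δv₁ = v_p − v_c1 = 709.9 m/s.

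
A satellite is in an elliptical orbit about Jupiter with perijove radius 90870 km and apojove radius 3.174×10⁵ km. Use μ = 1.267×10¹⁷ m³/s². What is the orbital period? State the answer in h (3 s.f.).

Semi-major axis a = (r_p + r_a)/2 = (90870 + 3.1740×10⁵)/2 = 2.0414×10⁵ km = 2.041×10⁸ m.
By Kepler's third law T = 2π√(a³/μ) = 2π × 8.194×10³ = 5.148×10⁴ s.
= 14.30 h.

T ≈ 14.3 h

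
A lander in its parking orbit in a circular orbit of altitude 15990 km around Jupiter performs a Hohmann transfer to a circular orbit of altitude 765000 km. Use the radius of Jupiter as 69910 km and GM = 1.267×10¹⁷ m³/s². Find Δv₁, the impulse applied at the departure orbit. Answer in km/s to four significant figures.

r₁ = 69910 + 15990 = 85900 km = 8.5900×10⁷ m.
r₂ = 69910 + 765000 = 834910 km = 8.3491×10⁸ m.
Transfer ellipse a_t = (r₁ + r₂)/2 = 4.604×10⁸ m.
At r₁: circular v_c1 = √(μ/r₁) = 38410 m/s; transfer-perijove v_p = √[μ(2/r₁ − 1/a_t)] = 51720 m/s.
Δv₁ = v_p − v_c1 = 13310 m/s.
= 13.31 km/s.

Δv ≈ 13.31 km/s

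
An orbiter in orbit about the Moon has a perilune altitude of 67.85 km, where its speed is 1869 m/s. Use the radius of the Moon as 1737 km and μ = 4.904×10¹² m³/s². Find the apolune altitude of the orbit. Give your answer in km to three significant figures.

r_p = 1737 + 67.85 = 1804.8 km = 1.805×10⁶ m.
Specific energy ε = v²/2 − μ/r = -9.705×10⁵ J/kg, so a = −μ/(2ε) = 2.526×10⁶ m.
The apsides satisfy r_p + r_a = 2a, so the apolune radius is 2a − r_p = 3.248×10⁶ m = 3248.0 km.
Apolune altitude = 3248.0 − 1737 = 1511.0 km.

apolune altitude ≈ 1510 km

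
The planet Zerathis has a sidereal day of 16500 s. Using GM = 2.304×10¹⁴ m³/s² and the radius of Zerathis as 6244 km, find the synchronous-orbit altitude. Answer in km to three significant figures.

A synchronous orbit has period T, so by Kepler's third law a = (μT²/4π²)^(1/3).
μT²/4π² = 2.304×10¹⁴ × (1.650×10⁴)² / 39.48 = 1.589×10²¹ m³.
a = 1.167×10⁷ m = 11669 km.
Altitude h = a − R = 11669 − 6244 = 5424.9 km.

h_sync ≈ 5420 km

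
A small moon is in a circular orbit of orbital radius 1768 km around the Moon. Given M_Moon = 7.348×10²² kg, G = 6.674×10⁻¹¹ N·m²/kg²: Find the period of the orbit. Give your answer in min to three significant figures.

μ = GM = 6.674×10⁻¹¹ × 7.348×10²² = 4.904×10¹² m³/s².
r = 1768 km = 1.768×10⁶ m.
Kepler's third law: T = 2π√(r³/μ) = 2π√((1.768×10⁶)³ / 4.904×10¹²).
r³/μ = 1.127×10⁶ s², so T = 2π × 1.062×10³ = 6.670×10³ s.
Converting: 6.670×10³ s ÷ 60.00 = 111.2 min.

T ≈ 111 min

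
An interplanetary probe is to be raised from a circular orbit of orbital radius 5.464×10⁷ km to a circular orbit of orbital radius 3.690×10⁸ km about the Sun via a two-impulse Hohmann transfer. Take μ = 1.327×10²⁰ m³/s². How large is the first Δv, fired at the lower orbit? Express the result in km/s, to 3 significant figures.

Δv ≈ 15.8 km/s

r₁ = 5.464×10⁷ km = 5.464×10¹⁰ m.
r₂ = 3.690×10⁸ km = 3.690×10¹¹ m.
Transfer ellipse a_t = (r₁ + r₂)/2 = 2.118×10¹¹ m.
At r₁: circular v_c1 = √(μ/r₁) = 49280 m/s; transfer-perihelion v_p = √[μ(2/r₁ − 1/a_t)] = 65040 m/s.
Δv₁ = v_p − v_c1 = 15760 m/s.
= 15.76 km/s.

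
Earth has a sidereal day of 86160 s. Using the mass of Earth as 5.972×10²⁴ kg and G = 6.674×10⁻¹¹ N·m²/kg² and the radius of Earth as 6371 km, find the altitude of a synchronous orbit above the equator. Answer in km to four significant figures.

h_sync ≈ 35790 km

μ = GM = 6.674×10⁻¹¹ × 5.972×10²⁴ = 3.986×10¹⁴ m³/s².
A synchronous orbit has period T, so by Kepler's third law a = (μT²/4π²)^(1/3).
μT²/4π² = 3.986×10¹⁴ × (8.616×10⁴)² / 39.48 = 7.495×10²² m³.
a = 4.216×10⁷ m = 42162 km.
Altitude h = a − R = 42162 − 6371 = 35791 km.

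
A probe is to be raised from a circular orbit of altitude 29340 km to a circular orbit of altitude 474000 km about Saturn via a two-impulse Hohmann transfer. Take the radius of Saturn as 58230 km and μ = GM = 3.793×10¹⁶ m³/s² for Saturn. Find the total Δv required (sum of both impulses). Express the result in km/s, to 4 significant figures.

r₁ = 58230 + 29340 = 87570 km = 8.7570×10⁷ m.
r₂ = 58230 + 474000 = 532230 km = 5.3223×10⁸ m.
Transfer ellipse a_t = (r₁ + r₂)/2 = 3.099×10⁸ m.
At r₁: circular v_c1 = √(μ/r₁) = 20810 m/s; transfer-perikrone v_p = √[μ(2/r₁ − 1/a_t)] = 27270 m/s.
Δv₁ = v_p − v_c1 = 6462 m/s.
At r₂: circular v_c2 = √(μ/r₂) = 8442 m/s; transfer-apokrone v_a = √[μ(2/r₂ − 1/a_t)] = 4488 m/s.
Δv₂ = v_c2 − v_a = 3954 m/s.
Total Δv = Δv₁ + Δv₂ = 10420 m/s = 10.42 km/s.

Δv_total ≈ 10.42 km/s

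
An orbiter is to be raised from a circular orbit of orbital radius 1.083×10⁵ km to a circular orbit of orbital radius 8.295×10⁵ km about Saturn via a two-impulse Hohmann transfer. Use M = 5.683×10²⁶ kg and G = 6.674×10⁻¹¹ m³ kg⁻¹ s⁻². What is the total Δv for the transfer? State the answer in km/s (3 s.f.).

Δv_total ≈ 9.69 km/s

μ = GM = 6.674×10⁻¹¹ × 5.683×10²⁶ = 3.793×10¹⁶ m³/s².
r₁ = 1.083×10⁵ km = 1.083×10⁸ m.
r₂ = 8.295×10⁵ km = 8.295×10⁸ m.
Transfer ellipse a_t = (r₁ + r₂)/2 = 4.689×10⁸ m.
At r₁: circular v_c1 = √(μ/r₁) = 18710 m/s; transfer-perikrone v_p = √[μ(2/r₁ − 1/a_t)] = 24890 m/s.
Δv₁ = v_p − v_c1 = 6177 m/s.
At r₂: circular v_c2 = √(μ/r₂) = 6762 m/s; transfer-apokrone v_a = √[μ(2/r₂ − 1/a_t)] = 3250 m/s.
Δv₂ = v_c2 − v_a = 3512 m/s.
Total Δv = Δv₁ + Δv₂ = 9689 m/s = 9.689 km/s.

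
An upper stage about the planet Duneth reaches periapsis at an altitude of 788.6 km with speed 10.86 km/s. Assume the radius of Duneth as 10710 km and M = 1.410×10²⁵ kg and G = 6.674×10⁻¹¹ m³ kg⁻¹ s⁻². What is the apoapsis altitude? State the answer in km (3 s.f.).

μ = GM = 6.674×10⁻¹¹ × 1.410×10²⁵ = 9.410×10¹⁴ m³/s².
r_p = 10710 + 788.6 = 11499 km = 1.150×10⁷ m.
Specific energy ε = v²/2 − μ/r = -2.287×10⁷ J/kg, so a = −μ/(2ε) = 2.057×10⁷ m.
The apsides satisfy r_p + r_a = 2a, so the apoapsis radius is 2a − r_p = 2.965×10⁷ m = 29650 km.
Apoapsis altitude = 29650 − 10710 = 18940 km.

apoapsis altitude ≈ 18900 km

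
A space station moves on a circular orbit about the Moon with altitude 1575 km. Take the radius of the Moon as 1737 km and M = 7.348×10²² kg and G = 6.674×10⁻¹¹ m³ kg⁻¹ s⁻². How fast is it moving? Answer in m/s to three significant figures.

v ≈ 1220 m/s

μ = GM = 6.674×10⁻¹¹ × 7.348×10²² = 4.904×10¹² m³/s².
r = 1737 + 1575 = 3312.0 km = 3.3120×10⁶ m.
For a circular orbit v = √(μ/r) = √(4.904×10¹² / 3.312×10⁶) = √(1.481×10⁶) = 1217 m/s.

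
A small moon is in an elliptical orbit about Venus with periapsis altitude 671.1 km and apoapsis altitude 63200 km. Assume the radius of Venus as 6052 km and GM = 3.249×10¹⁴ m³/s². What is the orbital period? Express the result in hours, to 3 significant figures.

T ≈ 22.7 hours

r_p = 6052 + 671.1 = 6723.1 km = 6.7231×10⁶ m.
r_a = 6052 + 63200 = 69252 km = 6.9252×10⁷ m.
Semi-major axis a = (r_p + r_a)/2 = (6723.1 + 69252)/2 = 37988 km = 3.799×10⁷ m.
By Kepler's third law T = 2π√(a³/μ) = 2π × 1.299×10⁴ = 8.161×10⁴ s.
= 22.67 hours.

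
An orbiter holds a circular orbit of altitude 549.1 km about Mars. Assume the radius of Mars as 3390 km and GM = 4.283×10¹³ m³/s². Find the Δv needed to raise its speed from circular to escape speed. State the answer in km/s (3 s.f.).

Δv ≈ 1.37 km/s

r = 3390 + 549.1 = 3939.1 km = 3.9391×10⁶ m.
Circular speed v_c = √(μ/r) = 3297 m/s.
Escape speed v_esc = √(2μ/r) = √2 × v_c = 4663 m/s.
Δv = v_esc − v_c = 1366 m/s = 1.366 km/s.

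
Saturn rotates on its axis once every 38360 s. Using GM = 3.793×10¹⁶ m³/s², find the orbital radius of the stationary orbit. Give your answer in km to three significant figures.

r_sync ≈ 1.12×10⁵ km

A synchronous orbit has period T, so by Kepler's third law a = (μT²/4π²)^(1/3).
μT²/4π² = 3.793×10¹⁶ × (3.836×10⁴)² / 39.48 = 1.414×10²⁴ m³.
a = 1.122×10⁸ m = 1.1223×10⁵ km.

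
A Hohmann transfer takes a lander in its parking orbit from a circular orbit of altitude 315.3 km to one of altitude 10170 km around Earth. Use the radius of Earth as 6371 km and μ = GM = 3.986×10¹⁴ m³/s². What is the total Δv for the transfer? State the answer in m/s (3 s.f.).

Δv_total ≈ 2680 m/s

r₁ = 6371 + 315.3 = 6686.3 km = 6.6863×10⁶ m.
r₂ = 6371 + 10170 = 16541 km = 1.6541×10⁷ m.
Transfer ellipse a_t = (r₁ + r₂)/2 = 1.161×10⁷ m.
At r₁: circular v_c1 = √(μ/r₁) = 7721 m/s; transfer-perigee v_p = √[μ(2/r₁ − 1/a_t)] = 9215 m/s.
Δv₁ = v_p − v_c1 = 1493 m/s.
At r₂: circular v_c2 = √(μ/r₂) = 4909 m/s; transfer-apogee v_a = √[μ(2/r₂ − 1/a_t)] = 3725 m/s.
Δv₂ = v_c2 − v_a = 1184 m/s.
Total Δv = Δv₁ + Δv₂ = 2678 m/s.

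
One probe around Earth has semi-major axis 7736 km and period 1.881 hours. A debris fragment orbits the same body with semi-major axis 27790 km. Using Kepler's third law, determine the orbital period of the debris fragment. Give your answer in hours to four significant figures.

Kepler's third law: T² ∝ a³, so T₂ = T₁ (a₂/a₁)^(3/2).
a₂/a₁ = 3.592, (a₂/a₁)^(3/2) = 6.809.
T₂ = 1.881 × 6.809 = 12.81 hours.

T₂ ≈ 12.81 hours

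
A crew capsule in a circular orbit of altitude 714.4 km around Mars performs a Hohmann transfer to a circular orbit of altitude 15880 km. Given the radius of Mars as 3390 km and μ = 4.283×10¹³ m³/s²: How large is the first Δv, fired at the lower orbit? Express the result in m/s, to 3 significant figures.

r₁ = 3390 + 714.4 = 4104.4 km = 4.1044×10⁶ m.
r₂ = 3390 + 15880 = 19270 km = 1.9270×10⁷ m.
Transfer ellipse a_t = (r₁ + r₂)/2 = 1.169×10⁷ m.
At r₁: circular v_c1 = √(μ/r₁) = 3230 m/s; transfer-periapsis v_p = √[μ(2/r₁ − 1/a_t)] = 4148 m/s.
Δv₁ = v_p − v_c1 = 917.6 m/s.

Δv ≈ 918 m/s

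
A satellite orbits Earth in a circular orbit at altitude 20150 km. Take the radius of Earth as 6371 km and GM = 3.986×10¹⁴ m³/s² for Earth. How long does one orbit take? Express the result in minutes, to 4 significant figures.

r = 6371 + 20150 = 26521 km = 2.6521×10⁷ m.
Kepler's third law: T = 2π√(r³/μ) = 2π√((2.652×10⁷)³ / 3.986×10¹⁴).
r³/μ = 4.680×10⁷ s², so T = 2π × 6.841×10³ = 4.298×10⁴ s.
Converting: 4.298×10⁴ s ÷ 60.00 = 716.4 minutes.

T ≈ 716.4 minutes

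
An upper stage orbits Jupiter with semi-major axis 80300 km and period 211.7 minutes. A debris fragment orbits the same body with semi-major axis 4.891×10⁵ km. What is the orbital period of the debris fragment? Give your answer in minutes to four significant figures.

Kepler's third law: T² ∝ a³, so T₂ = T₁ (a₂/a₁)^(3/2).
a₂/a₁ = 6.091, (a₂/a₁)^(3/2) = 15.03.
T₂ = 211.7 × 15.03 = 3182 minutes.

T₂ ≈ 3182 minutes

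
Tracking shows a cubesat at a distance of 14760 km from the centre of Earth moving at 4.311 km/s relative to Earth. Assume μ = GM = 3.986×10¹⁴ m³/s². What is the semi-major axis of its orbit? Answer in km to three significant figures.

r = 1.476×10⁷ m.
Specific orbital energy ε = v²/2 − μ/r = (4311)²/2 − 3.986×10¹⁴/1.476×10⁷ = -1.771×10⁷ J/kg.
Since ε = −μ/(2a), a = −μ/(2ε) = 1.125×10⁷ m = 11252 km.

a ≈ 11300 km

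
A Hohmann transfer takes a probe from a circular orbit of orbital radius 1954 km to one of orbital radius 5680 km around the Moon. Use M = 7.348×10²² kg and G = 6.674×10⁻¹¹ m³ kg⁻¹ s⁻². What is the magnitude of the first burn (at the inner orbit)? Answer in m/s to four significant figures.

μ = GM = 6.674×10⁻¹¹ × 7.348×10²² = 4.904×10¹² m³/s².
r₁ = 1954 km = 1.954×10⁶ m.
r₂ = 5680 km = 5.680×10⁶ m.
Transfer ellipse a_t = (r₁ + r₂)/2 = 3.817×10⁶ m.
At r₁: circular v_c1 = √(μ/r₁) = 1584 m/s; transfer-perilune v_p = √[μ(2/r₁ − 1/a_t)] = 1933 m/s.
Δv₁ = v_p − v_c1 = 348.3 m/s.

Δv ≈ 348.3 m/s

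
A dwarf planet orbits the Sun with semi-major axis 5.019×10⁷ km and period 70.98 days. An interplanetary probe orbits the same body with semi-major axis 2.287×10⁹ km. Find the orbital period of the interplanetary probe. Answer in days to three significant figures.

Kepler's third law: T² ∝ a³, so T₂ = T₁ (a₂/a₁)^(3/2).
a₂/a₁ = 45.57, (a₂/a₁)^(3/2) = 307.6.
T₂ = 70.98 × 307.6 = 21830 days.

T₂ ≈ 21800 days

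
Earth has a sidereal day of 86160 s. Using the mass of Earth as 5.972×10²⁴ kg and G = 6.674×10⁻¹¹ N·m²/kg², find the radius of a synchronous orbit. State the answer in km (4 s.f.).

r_sync ≈ 42160 km

μ = GM = 6.674×10⁻¹¹ × 5.972×10²⁴ = 3.986×10¹⁴ m³/s².
A synchronous orbit has period T, so by Kepler's third law a = (μT²/4π²)^(1/3).
μT²/4π² = 3.986×10¹⁴ × (8.616×10⁴)² / 39.48 = 7.495×10²² m³.
a = 4.216×10⁷ m = 42162 km.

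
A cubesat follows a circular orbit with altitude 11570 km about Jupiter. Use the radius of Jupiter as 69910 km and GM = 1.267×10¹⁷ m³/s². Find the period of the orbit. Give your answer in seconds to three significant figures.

r = 69910 + 11570 = 81480 km = 8.1480×10⁷ m.
Kepler's third law: T = 2π√(r³/μ) = 2π√((8.148×10⁷)³ / 1.267×10¹⁷).
r³/μ = 4.269×10⁶ s², so T = 2π × 2.066×10³ = 1.298×10⁴ s.

T ≈ 13000 seconds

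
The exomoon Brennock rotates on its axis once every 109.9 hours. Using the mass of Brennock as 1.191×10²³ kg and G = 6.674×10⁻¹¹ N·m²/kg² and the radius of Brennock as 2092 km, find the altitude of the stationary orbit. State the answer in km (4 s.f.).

μ = GM = 6.674×10⁻¹¹ × 1.191×10²³ = 7.949×10¹² m³/s².
T = 109.9 hours = 3.956×10⁵ s.
A synchronous orbit has period T, so by Kepler's third law a = (μT²/4π²)^(1/3).
μT²/4π² = 7.949×10¹² × (3.956×10⁵)² / 39.48 = 3.152×10²² m³.
a = 3.159×10⁷ m = 31587 km.
Altitude h = a − R = 31587 − 2092 = 29495 km.

h_sync ≈ 29500 km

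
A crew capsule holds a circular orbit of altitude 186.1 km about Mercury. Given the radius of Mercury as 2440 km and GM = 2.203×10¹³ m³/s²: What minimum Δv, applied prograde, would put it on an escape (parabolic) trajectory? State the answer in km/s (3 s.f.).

Δv ≈ 1.20 km/s

r = 2440 + 186.1 = 2626.1 km = 2.6261×10⁶ m.
Circular speed v_c = √(μ/r) = 2896 m/s.
Escape speed v_esc = √(2μ/r) = √2 × v_c = 4096 m/s.
Δv = v_esc − v_c = 1200 m/s = 1.200 km/s.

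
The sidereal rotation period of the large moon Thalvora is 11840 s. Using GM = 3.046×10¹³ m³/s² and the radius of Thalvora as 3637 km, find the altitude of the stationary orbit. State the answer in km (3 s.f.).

h_sync ≈ 1130 km

A synchronous orbit has period T, so by Kepler's third law a = (μT²/4π²)^(1/3).
μT²/4π² = 3.046×10¹³ × (1.184×10⁴)² / 39.48 = 1.082×10²⁰ m³.
a = 4.765×10⁶ m = 4764.6 km.
Altitude h = a − R = 4764.6 − 3637 = 1127.6 km.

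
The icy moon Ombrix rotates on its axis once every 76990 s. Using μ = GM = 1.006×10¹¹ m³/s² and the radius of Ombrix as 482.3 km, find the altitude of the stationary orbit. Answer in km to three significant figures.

A synchronous orbit has period T, so by Kepler's third law a = (μT²/4π²)^(1/3).
μT²/4π² = 1.006×10¹¹ × (7.699×10⁴)² / 39.48 = 1.510×10¹⁹ m³.
a = 2.472×10⁶ m = 2471.9 km.
Altitude h = a − R = 2471.9 − 482.3 = 1989.6 km.

h_sync ≈ 1990 km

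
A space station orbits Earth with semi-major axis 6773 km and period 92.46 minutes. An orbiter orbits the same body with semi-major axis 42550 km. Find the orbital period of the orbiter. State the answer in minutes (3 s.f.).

Kepler's third law: T² ∝ a³, so T₂ = T₁ (a₂/a₁)^(3/2).
a₂/a₁ = 6.282, (a₂/a₁)^(3/2) = 15.75.
T₂ = 92.46 × 15.75 = 1456 minutes.

T₂ ≈ 1460 minutes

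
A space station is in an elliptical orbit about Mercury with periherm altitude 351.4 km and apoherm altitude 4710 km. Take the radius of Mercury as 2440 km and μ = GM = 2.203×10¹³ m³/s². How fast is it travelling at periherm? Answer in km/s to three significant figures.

r_p = 2440 + 351.4 = 2791.4 km = 2.7914×10⁶ m.
r_a = 2440 + 4710 = 7150.0 km = 7.1500×10⁶ m.
Semi-major axis a = (r_p + r_a)/2 = 4970.7 km = 4.971×10⁶ m.
Vis-viva: v² = μ(2/r − 1/a) = 2.203×10¹³ × (7.165×10⁻⁷ − 2.012×10⁻⁷) = 1.135×10⁷ m²/s².
v = 3369 m/s = 3.369 km/s.

v ≈ 3.37 km/s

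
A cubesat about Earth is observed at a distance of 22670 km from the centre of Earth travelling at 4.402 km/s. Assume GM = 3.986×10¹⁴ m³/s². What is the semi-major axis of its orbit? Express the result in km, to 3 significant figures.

r = 2.267×10⁷ m.
Specific orbital energy ε = v²/2 − μ/r = (4402)²/2 − 3.986×10¹⁴/2.267×10⁷ = -7.894×10⁶ J/kg.
Since ε = −μ/(2a), a = −μ/(2ε) = 2.525×10⁷ m = 25247 km.

a ≈ 25200 km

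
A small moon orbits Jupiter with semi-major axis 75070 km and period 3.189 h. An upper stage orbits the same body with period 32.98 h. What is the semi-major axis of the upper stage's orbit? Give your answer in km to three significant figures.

a₂ ≈ 3.56×10⁵ km

Kepler's third law: a³ ∝ T², so a₂ = a₁ (T₂/T₁)^(2/3).
T₂/T₁ = 10.34, (T₂/T₁)^(2/3) = 4.747.
a₂ = 75070 × 4.747 = 3.563×10⁵ km.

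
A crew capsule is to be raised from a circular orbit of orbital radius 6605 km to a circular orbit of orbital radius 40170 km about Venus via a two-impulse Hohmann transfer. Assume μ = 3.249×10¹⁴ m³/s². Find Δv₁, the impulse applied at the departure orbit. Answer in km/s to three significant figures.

Δv ≈ 2.18 km/s

r₁ = 6605 km = 6.605×10⁶ m.
r₂ = 40170 km = 4.017×10⁷ m.
Transfer ellipse a_t = (r₁ + r₂)/2 = 2.339×10⁷ m.
At r₁: circular v_c1 = √(μ/r₁) = 7014 m/s; transfer-periapsis v_p = √[μ(2/r₁ − 1/a_t)] = 9192 m/s.
Δv₁ = v_p − v_c1 = 2178 m/s.
= 2.178 km/s.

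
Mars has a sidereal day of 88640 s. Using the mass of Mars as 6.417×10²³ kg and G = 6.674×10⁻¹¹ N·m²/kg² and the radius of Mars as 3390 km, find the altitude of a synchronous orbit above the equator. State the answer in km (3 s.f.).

h_sync ≈ 17000 km

μ = GM = 6.674×10⁻¹¹ × 6.417×10²³ = 4.283×10¹³ m³/s².
A synchronous orbit has period T, so by Kepler's third law a = (μT²/4π²)^(1/3).
μT²/4π² = 4.283×10¹³ × (8.864×10⁴)² / 39.48 = 8.524×10²¹ m³.
a = 2.043×10⁷ m = 20427 km.
Altitude h = a − R = 20427 − 3390 = 17037 km.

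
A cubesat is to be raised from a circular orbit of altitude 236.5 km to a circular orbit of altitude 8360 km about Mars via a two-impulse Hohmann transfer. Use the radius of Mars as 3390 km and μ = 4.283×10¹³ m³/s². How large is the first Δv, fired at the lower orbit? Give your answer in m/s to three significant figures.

r₁ = 3390 + 236.5 = 3626.5 km = 3.6265×10⁶ m.
r₂ = 3390 + 8360 = 11750 km = 1.1750×10⁷ m.
Transfer ellipse a_t = (r₁ + r₂)/2 = 7.688×10⁶ m.
At r₁: circular v_c1 = √(μ/r₁) = 3437 m/s; transfer-periapsis v_p = √[μ(2/r₁ − 1/a_t)] = 4248 m/s.
Δv₁ = v_p − v_c1 = 811.9 m/s.

Δv ≈ 812 m/s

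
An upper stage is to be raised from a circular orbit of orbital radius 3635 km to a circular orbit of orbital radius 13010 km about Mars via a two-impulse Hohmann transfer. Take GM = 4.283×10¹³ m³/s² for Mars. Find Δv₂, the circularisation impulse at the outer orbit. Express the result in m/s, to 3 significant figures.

Δv ≈ 615 m/s

r₁ = 3635 km = 3.635×10⁶ m.
r₂ = 13010 km = 1.301×10⁷ m.
Transfer ellipse a_t = (r₁ + r₂)/2 = 8.322×10⁶ m.
At r₁: circular v_c1 = √(μ/r₁) = 3433 m/s; transfer-periapsis v_p = √[μ(2/r₁ − 1/a_t)] = 4292 m/s.
At r₂: circular v_c2 = √(μ/r₂) = 1814 m/s; transfer-apoapsis v_a = √[μ(2/r₂ − 1/a_t)] = 1199 m/s.
Δv₂ = v_c2 − v_a = 615.3 m/s.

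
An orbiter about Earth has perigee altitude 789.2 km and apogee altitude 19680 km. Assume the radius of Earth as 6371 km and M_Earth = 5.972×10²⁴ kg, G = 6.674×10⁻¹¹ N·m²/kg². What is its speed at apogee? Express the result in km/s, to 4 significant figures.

v ≈ 2.568 km/s

μ = GM = 6.674×10⁻¹¹ × 5.972×10²⁴ = 3.986×10¹⁴ m³/s².
r_p = 6371 + 789.2 = 7160.2 km = 7.1602×10⁶ m.
r_a = 6371 + 19680 = 26051 km = 2.6051×10⁷ m.
Semi-major axis a = (r_p + r_a)/2 = 16606 km = 1.661×10⁷ m.
Vis-viva: v² = μ(2/r − 1/a) = 3.986×10¹⁴ × (7.677×10⁻⁸ − 6.022×10⁻⁸) = 6.597×10⁶ m²/s².
v = 2568 m/s = 2.568 km/s.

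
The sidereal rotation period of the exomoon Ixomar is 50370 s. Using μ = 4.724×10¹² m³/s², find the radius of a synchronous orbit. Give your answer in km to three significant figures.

A synchronous orbit has period T, so by Kepler's third law a = (μT²/4π²)^(1/3).
μT²/4π² = 4.724×10¹² × (5.037×10⁴)² / 39.48 = 3.036×10²⁰ m³.
a = 6.721×10⁶ m = 6721.0 km.

r_sync ≈ 6720 km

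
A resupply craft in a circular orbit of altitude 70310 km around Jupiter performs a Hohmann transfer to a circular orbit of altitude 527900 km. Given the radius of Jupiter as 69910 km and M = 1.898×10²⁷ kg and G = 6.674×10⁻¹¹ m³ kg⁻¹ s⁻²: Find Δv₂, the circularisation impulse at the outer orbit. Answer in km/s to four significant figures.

μ = GM = 6.674×10⁻¹¹ × 1.898×10²⁷ = 1.267×10¹⁷ m³/s².
r₁ = 69910 + 70310 = 140220 km = 1.4022×10⁸ m.
r₂ = 69910 + 527900 = 597810 km = 5.9781×10⁸ m.
Transfer ellipse a_t = (r₁ + r₂)/2 = 3.690×10⁸ m.
At r₁: circular v_c1 = √(μ/r₁) = 30060 m/s; transfer-perijove v_p = √[μ(2/r₁ − 1/a_t)] = 38260 m/s.
At r₂: circular v_c2 = √(μ/r₂) = 14560 m/s; transfer-apojove v_a = √[μ(2/r₂ − 1/a_t)] = 8973 m/s.
Δv₂ = v_c2 − v_a = 5583 m/s.
= 5.583 km/s.

Δv ≈ 5.583 km/s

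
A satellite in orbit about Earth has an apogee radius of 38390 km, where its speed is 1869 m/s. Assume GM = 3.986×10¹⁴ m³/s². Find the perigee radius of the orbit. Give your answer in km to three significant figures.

r_a = 3.839×10⁷ m.
Specific energy ε = v²/2 − μ/r = -8.636×10⁶ J/kg, so a = −μ/(2ε) = 2.308×10⁷ m.
The apsides satisfy r_p + r_a = 2a, so the perigee radius is 2a − r_a = 7.764×10⁶ m = 7763.9 km.

perigee radius ≈ 7760 km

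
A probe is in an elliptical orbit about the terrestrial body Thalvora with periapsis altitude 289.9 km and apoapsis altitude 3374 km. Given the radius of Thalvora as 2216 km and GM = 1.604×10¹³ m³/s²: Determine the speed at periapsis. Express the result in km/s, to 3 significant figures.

v ≈ 2.97 km/s

r_p = 2216 + 289.9 = 2505.9 km = 2.5059×10⁶ m.
r_a = 2216 + 3374 = 5590.0 km = 5.5900×10⁶ m.
Semi-major axis a = (r_p + r_a)/2 = 4047.9 km = 4.048×10⁶ m.
Vis-viva: v² = μ(2/r − 1/a) = 1.604×10¹³ × (7.981×10⁻⁷ − 2.470×10⁻⁷) = 8.839×10⁶ m²/s².
v = 2973 m/s = 2.973 km/s.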